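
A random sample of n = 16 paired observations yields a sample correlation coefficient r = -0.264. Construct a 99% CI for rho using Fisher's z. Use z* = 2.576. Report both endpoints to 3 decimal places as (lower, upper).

(-0.755, 0.417)

z_r = atanh(-0.264) = -0.270403;  SE = 1/√(n−3) = 1/√13 = 0.277350
z-limits: -0.270403 ± 2.576·0.277350 = -0.270403 ± 0.714454 = [-0.984857, 0.444051]
ρ-limits: (tanh -0.984857, tanh 0.444051) = (-0.755, 0.417)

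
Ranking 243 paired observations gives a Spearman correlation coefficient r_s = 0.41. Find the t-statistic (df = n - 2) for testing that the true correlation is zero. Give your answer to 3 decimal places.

1 − r_s² = 1 − 0.1681 = 0.8319;  √(1−r_s²) = 0.912086
√(n−2) = √241 = 15.524175
t = r_s·√(n−2)/√(1−r_s²) = 0.41 · 15.524175 / 0.912086 = 6.978

6.978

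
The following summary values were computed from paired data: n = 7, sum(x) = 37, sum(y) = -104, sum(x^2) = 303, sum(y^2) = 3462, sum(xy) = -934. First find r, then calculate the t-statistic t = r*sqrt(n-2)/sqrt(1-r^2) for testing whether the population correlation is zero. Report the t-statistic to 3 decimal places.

-3.560

S_xy = nΣxy − ΣxΣy = 7·(-934) − 37·(-104) = -6538 − (-3848) = -2690
S_xx = nΣx² − (Σx)² = 7·303 − 37² = 2121 − 1369 = 752
S_yy = nΣy² − (Σy)² = 7·3462 − (-104)² = 24234 − 10816 = 13418
r = S_xy / √(S_xx·S_yy) = -2690 / √(752·13418) = -2690 / √10090336 = -2690 / 3176.5289 = -0.8468
t = r·√(n−2)/√(1−r²) = -0.8468·√5 / √(1−0.717070) = -1.893502 / 0.531912 = -3.560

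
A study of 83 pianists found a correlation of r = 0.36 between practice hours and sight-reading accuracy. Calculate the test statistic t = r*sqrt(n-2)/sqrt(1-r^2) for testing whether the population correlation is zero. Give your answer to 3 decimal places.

1 − r² = 1 − 0.1296 = 0.8704;  √(1−r²) = 0.932952
√(n−2) = √81 = 9.000000
t = r·√(n−2)/√(1−r²) = 0.36 · 9.000000 / 0.932952 = 3.473

3.473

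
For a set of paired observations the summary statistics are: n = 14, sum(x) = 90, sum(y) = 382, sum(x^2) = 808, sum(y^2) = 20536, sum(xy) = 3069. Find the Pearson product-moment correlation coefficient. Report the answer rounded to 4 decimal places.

S_xy = nΣxy − ΣxΣy = 14·3069 − 90·382 = 42966 − 34380 = 8586
S_xx = nΣx² − (Σx)² = 14·808 − 90² = 11312 − 8100 = 3212
S_yy = nΣy² − (Σy)² = 14·20536 − 382² = 287504 − 145924 = 141580
r = S_xy / √(S_xx·S_yy) = 8586 / √(3212·141580) = 8586 / √454754960 = 8586 / 21324.9844 = 0.4026

0.4026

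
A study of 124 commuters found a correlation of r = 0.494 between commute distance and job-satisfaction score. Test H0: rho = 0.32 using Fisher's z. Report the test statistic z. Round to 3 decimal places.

Fisher z: atanh(0.494) = 0.541338, atanh(0.32) = 0.331647
z = (z_r − z_0)·√(n−3) = (0.541338 − 0.331647)·√121 = 0.209691 · 11.000000 = 2.307

2.307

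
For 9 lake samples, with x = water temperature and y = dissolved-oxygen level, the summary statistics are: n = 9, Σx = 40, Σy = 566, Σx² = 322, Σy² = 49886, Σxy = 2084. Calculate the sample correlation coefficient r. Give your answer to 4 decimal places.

-0.3006

Numerator: nΣxy − (Σx)(Σy) = 9·2084 − (40)(566) = -3884
Denominator: √[(nΣx²−(Σx)²)(nΣy²−(Σy)²)]
  nΣx²−(Σx)² = 9·322 − 1600 = 1298;  nΣy²−(Σy)² = 9·49886 − 320356 = 128618
  √(1298·128618) = √166946164 = 12920.7648
r = -3884 / 12920.7648 = -0.3006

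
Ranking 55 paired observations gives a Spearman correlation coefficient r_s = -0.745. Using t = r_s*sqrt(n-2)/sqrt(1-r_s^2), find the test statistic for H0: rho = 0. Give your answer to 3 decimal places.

t = r_s·√(n−2) / √(1−r_s²) with r_s = -0.745, n = 55
  = -0.745·√53 / √(1 − 0.555025)
  = -0.745·7.280110 / 0.667064
  = -5.423682 / 0.667064 = -8.131

-8.131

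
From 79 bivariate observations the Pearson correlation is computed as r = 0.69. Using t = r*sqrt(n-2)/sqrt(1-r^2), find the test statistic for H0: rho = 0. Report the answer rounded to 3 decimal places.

1 − r² = 1 − 0.4761 = 0.5239;  √(1−r²) = 0.723809
√(n−2) = √77 = 8.774964
t = r·√(n−2)/√(1−r²) = 0.69 · 8.774964 / 0.723809 = 8.365

8.365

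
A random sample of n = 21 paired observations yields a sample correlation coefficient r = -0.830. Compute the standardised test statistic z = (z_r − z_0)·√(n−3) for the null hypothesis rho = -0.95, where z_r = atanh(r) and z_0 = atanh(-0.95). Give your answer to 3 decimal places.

Fisher z: atanh(-0.830) = -1.188136, atanh(-0.95) = -1.831781
z = (z_r − z_0)·√(n−3) = (-1.188136 − (-1.831781))·√18 = 0.643645 · 4.242641 = 2.731

2.731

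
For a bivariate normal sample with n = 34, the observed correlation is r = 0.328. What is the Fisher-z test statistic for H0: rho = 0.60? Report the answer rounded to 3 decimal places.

-1.963

z_r = atanh(0.328) = 0.340585,  z_0 = atanh(0.60) = 0.693147
SE = 1/√(n−3) = 1/√31 = 0.179605
z = (z_r − z_0)/SE = (0.340585 − 0.693147) / 0.179605 = -0.352562 / 0.179605 = -1.963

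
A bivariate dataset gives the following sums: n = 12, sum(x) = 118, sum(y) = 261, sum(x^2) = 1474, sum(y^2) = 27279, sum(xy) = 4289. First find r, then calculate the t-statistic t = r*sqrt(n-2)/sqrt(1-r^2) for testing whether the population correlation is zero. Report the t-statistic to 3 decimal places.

Numerator: nΣxy − (Σx)(Σy) = 12·4289 − (118)(261) = 20670
Denominator: √[(nΣx²−(Σx)²)(nΣy²−(Σy)²)]
  nΣx²−(Σx)² = 12·1474 − 13924 = 3764;  nΣy²−(Σy)² = 12·27279 − 68121 = 259227
  √(3764·259227) = √975730428 = 31236.6840
r = 20670 / 31236.6840 = 0.6617
t = r·√(n−2)/√(1−r²) = 0.6617·√10 / √(1−0.437847) = 2.092479 / 0.749769 = 2.791

2.791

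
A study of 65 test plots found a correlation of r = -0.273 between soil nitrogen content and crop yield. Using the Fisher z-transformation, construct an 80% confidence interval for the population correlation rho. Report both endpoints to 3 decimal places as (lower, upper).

z_r = atanh(-0.273) = -0.280103;  SE = 1/√(n−3) = 1/√62 = 0.127000
z-limits: -0.280103 ± 1.282·0.127000 = -0.280103 ± 0.162814 = [-0.442917, -0.117289]
ρ-limits: (tanh -0.442917, tanh -0.117289) = (-0.416, -0.117)

(-0.416, -0.117)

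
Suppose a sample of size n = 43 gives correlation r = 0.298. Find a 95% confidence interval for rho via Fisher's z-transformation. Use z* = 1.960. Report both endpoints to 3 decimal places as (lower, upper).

Fisher z: z_r = atanh(r) = ½·ln((1+0.298)/(1−0.298)) = 0.307323
SE(z) = 1/√(n−3) = 1/√40 = 0.158114
95% ⇒ z* = 1.960; margin = 1.960·0.158114 = 0.309903
CI on z-scale: (-0.002580, 0.617226)
Back-transform: tanh(-0.002580) = -0.002580, tanh(0.617226) = 0.549194

(-0.003, 0.549)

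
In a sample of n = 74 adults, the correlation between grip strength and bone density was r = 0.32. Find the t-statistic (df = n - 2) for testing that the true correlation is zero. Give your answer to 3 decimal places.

2.866

1 − r² = 1 − 0.1024 = 0.8976;  √(1−r²) = 0.947418
√(n−2) = √72 = 8.485281
t = r·√(n−2)/√(1−r²) = 0.32 · 8.485281 / 0.947418 = 2.866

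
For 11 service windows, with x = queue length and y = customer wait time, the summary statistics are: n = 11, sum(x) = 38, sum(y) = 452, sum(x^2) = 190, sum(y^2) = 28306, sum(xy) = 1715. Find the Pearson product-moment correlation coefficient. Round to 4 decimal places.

S_xy = nΣxy − ΣxΣy = 11·1715 − 38·452 = 18865 − 17176 = 1689
S_xx = nΣx² − (Σx)² = 11·190 − 38² = 2090 − 1444 = 646
S_yy = nΣy² − (Σy)² = 11·28306 − 452² = 311366 − 204304 = 107062
r = S_xy / √(S_xx·S_yy) = 1689 / √(646·107062) = 1689 / √69162052 = 1689 / 8316.3725 = 0.2031

0.2031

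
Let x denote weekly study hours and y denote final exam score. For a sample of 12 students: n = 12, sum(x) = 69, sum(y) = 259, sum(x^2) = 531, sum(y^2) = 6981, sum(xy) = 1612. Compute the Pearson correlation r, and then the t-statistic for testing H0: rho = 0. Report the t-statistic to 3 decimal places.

S_xy = nΣxy − ΣxΣy = 12·1612 − 69·259 = 19344 − 17871 = 1473
S_xx = nΣx² − (Σx)² = 12·531 − 69² = 6372 − 4761 = 1611
S_yy = nΣy² − (Σy)² = 12·6981 − 259² = 83772 − 67081 = 16691
r = S_xy / √(S_xx·S_yy) = 1473 / √(1611·16691) = 1473 / √26889201 = 1473 / 5185.4798 = 0.2841
t = r·√(n−2)/√(1−r²) = 0.2841·√10 / √(1−0.080713) = 0.898403 / 0.958795 = 0.937

0.937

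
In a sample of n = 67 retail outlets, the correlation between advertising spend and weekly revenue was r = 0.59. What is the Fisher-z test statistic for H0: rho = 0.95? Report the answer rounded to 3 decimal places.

z_r = atanh(0.59) = 0.677666,  z_0 = atanh(0.95) = 1.831781
SE = 1/√(n−3) = 1/√64 = 0.125000
z = (z_r − z_0)/SE = (0.677666 − 1.831781) / 0.125000 = -1.154115 / 0.125000 = -9.233

-9.233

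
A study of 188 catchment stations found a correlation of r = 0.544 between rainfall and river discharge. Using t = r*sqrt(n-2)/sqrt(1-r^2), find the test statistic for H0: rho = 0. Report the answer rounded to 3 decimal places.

1 − r² = 1 − 0.295936 = 0.704064;  √(1−r²) = 0.839085
√(n−2) = √186 = 13.638182
t = r·√(n−2)/√(1−r²) = 0.544 · 13.638182 / 0.839085 = 8.842

8.842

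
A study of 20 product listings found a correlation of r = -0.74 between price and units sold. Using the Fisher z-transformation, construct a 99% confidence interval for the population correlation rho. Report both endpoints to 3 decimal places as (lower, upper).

z_r = atanh(-0.74) = -0.950479;  SE = 1/√(n−3) = 1/√17 = 0.242536
z-limits: -0.950479 ± 2.576·0.242536 = -0.950479 ± 0.624773 = [-1.575252, -0.325706]
ρ-limits: (tanh -1.575252, tanh -0.325706) = (-0.918, -0.315)

(-0.918, -0.315)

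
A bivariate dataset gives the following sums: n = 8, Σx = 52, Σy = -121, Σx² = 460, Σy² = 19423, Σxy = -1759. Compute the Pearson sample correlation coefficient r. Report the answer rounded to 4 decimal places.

S_xy = nΣxy − ΣxΣy = 8·(-1759) − 52·(-121) = -14072 − (-6292) = -7780
S_xx = nΣx² − (Σx)² = 8·460 − 52² = 3680 − 2704 = 976
S_yy = nΣy² − (Σy)² = 8·19423 − (-121)² = 155384 − 14641 = 140743
r = S_xy / √(S_xx·S_yy) = -7780 / √(976·140743) = -7780 / √137365168 = -7780 / 11720.2887 = -0.6638

-0.6638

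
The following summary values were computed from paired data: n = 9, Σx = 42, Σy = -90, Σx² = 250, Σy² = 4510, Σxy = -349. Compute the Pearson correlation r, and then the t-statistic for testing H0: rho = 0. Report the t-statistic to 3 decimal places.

Numerator: nΣxy − (Σx)(Σy) = 9·(-349) − (42)(-90) = 639
Denominator: √[(nΣx²−(Σx)²)(nΣy²−(Σy)²)]
  nΣx²−(Σx)² = 9·250 − 1764 = 486;  nΣy²−(Σy)² = 9·4510 − 8100 = 32490
  √(486·32490) = √15790140 = 3973.6809
r = 639 / 3973.6809 = 0.1608
t = r·√(n−2)/√(1−r²) = 0.1608·√7 / √(1−0.025857) = 0.425437 / 0.986987 = 0.431

0.431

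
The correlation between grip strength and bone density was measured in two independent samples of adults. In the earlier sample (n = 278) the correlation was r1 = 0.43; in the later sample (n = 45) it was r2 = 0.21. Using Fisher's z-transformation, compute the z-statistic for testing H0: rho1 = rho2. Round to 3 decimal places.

1.489

z1 = atanh(0.43) = 0.459897,  z2 = atanh(0.21) = 0.213171
SE = √(1/(n1−3) + 1/(n2−3)) = √(1/275 + 1/42) = √(0.0036364 + 0.0238095) = √0.0274459 = 0.165668
z = (z1 − z2)/SE = (0.459897 − 0.213171) / 0.165668 = 0.246726 / 0.165668 = 1.489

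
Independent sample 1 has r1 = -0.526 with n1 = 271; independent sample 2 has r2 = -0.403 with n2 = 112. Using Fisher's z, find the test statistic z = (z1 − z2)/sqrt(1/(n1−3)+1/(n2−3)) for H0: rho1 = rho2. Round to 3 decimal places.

-1.385

z1 = atanh(-0.526) = -0.584599,  z2 = atanh(-0.403) = -0.427225
SE = √(1/(n1−3) + 1/(n2−3)) = √(1/268 + 1/109) = √(0.0037313 + 0.0091743) = √0.0129056 = 0.113603
z = (z1 − z2)/SE = (-0.584599 − (-0.427225)) / 0.113603 = -0.157374 / 0.113603 = -1.385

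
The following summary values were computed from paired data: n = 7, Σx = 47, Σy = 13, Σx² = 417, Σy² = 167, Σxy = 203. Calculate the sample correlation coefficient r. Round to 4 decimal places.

0.9613

Numerator: nΣxy − (Σx)(Σy) = 7·203 − (47)(13) = 810
Denominator: √[(nΣx²−(Σx)²)(nΣy²−(Σy)²)]
  nΣx²−(Σx)² = 7·417 − 2209 = 710;  nΣy²−(Σy)² = 7·167 − 169 = 1000
  √(710·1000) = √710000 = 842.6150
r = 810 / 842.6150 = 0.9613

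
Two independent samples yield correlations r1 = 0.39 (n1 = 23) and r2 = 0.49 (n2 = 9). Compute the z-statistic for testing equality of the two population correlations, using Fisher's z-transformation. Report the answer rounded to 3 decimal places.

z1 = atanh(0.39) = 0.411800,  z2 = atanh(0.49) = 0.536060
SE = √(1/(n1−3) + 1/(n2−3)) = √(1/20 + 1/6) = √(0.0500000 + 0.1666667) = √0.2166667 = 0.465475
z = (z1 − z2)/SE = (0.411800 − 0.536060) / 0.465475 = -0.124260 / 0.465475 = -0.267

-0.267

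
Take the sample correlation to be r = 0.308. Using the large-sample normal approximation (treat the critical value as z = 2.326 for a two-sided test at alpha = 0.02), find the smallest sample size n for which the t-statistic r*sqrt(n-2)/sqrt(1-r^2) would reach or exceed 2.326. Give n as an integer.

54

r√(n−2)/√(1−r²) ≥ 2.326  ⇔  n−2 ≥ (2.326)²·(1−r²)/r²
(1−r²)/r² = (1−0.094864)/0.094864 = 9.5414
n ≥ 2 + 5.410276·9.5414 = 2 + 51.6216 = 53.6216
⌈53.6216⌉ = 54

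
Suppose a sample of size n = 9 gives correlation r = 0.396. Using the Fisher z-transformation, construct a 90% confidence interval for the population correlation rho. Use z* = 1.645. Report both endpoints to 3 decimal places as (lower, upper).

(-0.247, 0.797)

Fisher z: z_r = atanh(r) = ½·ln((1+0.396)/(1−0.396)) = 0.418896
SE(z) = 1/√(n−3) = 1/√6 = 0.408248
90% ⇒ z* = 1.645; margin = 1.645·0.408248 = 0.671568
CI on z-scale: (-0.252672, 1.090464)
Back-transform: tanh(-0.252672) = -0.247429, tanh(1.090464) = 0.797047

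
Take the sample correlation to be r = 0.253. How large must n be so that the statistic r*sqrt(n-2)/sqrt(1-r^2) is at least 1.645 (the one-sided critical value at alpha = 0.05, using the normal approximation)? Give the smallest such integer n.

42

Need r·√(n−2)/√(1−r²) ≥ 1.645
√(n−2) ≥ 1.645·√(1−0.064009) / 0.253 = 1.645·0.967466 / 0.253 = 6.2904
n−2 ≥ 39.5691  ⇒  n ≥ 41.5691
Smallest integer n = 42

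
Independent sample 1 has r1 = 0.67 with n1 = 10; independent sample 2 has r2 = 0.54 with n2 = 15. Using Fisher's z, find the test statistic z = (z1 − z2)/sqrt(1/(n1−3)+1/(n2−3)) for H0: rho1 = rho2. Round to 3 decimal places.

0.434

z1 = atanh(0.67) = 0.810743,  z2 = atanh(0.54) = 0.604156
SE = √(1/(n1−3) + 1/(n2−3)) = √(1/7 + 1/12) = √(0.1428571 + 0.0833333) = √0.2261904 = 0.475595
z = (z1 − z2)/SE = (0.810743 − 0.604156) / 0.475595 = 0.206587 / 0.475595 = 0.434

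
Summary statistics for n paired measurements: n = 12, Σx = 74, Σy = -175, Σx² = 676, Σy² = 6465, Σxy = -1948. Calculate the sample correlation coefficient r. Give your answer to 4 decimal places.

-0.9371

S_xy = nΣxy − ΣxΣy = 12·(-1948) − 74·(-175) = -23376 − (-12950) = -10426
S_xx = nΣx² − (Σx)² = 12·676 − 74² = 8112 − 5476 = 2636
S_yy = nΣy² − (Σy)² = 12·6465 − (-175)² = 77580 − 30625 = 46955
r = S_xy / √(S_xx·S_yy) = -10426 / √(2636·46955) = -10426 / √123773380 = -10426 / 11125.3485 = -0.9371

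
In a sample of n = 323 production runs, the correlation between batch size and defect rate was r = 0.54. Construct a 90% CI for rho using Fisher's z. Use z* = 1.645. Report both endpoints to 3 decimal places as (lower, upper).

Fisher z: z_r = atanh(r) = ½·ln((1+0.54)/(1−0.54)) = 0.604156
SE(z) = 1/√(n−3) = 1/√320 = 0.055902
90% ⇒ z* = 1.645; margin = 1.645·0.055902 = 0.091959
CI on z-scale: (0.512197, 0.696115)
Back-transform: tanh(0.512197) = 0.471655, tanh(0.696115) = 0.601896

(0.472, 0.602)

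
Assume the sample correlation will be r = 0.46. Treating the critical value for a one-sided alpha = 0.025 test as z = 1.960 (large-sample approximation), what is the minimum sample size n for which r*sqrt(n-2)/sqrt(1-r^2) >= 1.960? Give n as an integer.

r√(n−2)/√(1−r²) ≥ 1.960  ⇔  n−2 ≥ (1.960)²·(1−r²)/r²
(1−r²)/r² = (1−0.2116)/0.2116 = 3.7259
n ≥ 2 + 3.8416·3.7259 = 2 + 14.3134 = 16.3134
⌈16.3134⌉ = 17

17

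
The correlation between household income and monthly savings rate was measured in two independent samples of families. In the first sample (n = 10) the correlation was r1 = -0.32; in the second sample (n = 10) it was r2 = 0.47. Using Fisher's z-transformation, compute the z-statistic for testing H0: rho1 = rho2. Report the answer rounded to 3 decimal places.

Fisher z-transforms: z1 = atanh(-0.32) = -0.331647, z2 = atanh(0.47) = 0.510070; difference d = -0.841717
Var(d) = 1/7 + 1/7 = 0.1428571 + 0.1428571 = 0.2857142
z = d/√Var(d) = -0.841717 / √0.2857142 = -0.841717 / 0.534522 = -1.575

-1.575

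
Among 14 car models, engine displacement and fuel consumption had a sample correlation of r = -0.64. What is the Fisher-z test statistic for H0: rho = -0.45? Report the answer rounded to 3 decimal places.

-0.907

z_r = atanh(-0.64) = -0.758174,  z_0 = atanh(-0.45) = -0.484700
SE = 1/√(n−3) = 1/√11 = 0.301511
z = (z_r − z_0)/SE = (-0.758174 − (-0.484700)) / 0.301511 = -0.273474 / 0.301511 = -0.907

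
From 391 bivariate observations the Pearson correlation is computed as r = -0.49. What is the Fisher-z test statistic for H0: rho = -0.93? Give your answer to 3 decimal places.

z_r = atanh(-0.49) = -0.536060,  z_0 = atanh(-0.93) = -1.658390
SE = 1/√(n−3) = 1/√388 = 0.050767
z = (z_r − z_0)/SE = (-0.536060 − (-1.658390)) / 0.050767 = 1.122330 / 0.050767 = 22.107

22.107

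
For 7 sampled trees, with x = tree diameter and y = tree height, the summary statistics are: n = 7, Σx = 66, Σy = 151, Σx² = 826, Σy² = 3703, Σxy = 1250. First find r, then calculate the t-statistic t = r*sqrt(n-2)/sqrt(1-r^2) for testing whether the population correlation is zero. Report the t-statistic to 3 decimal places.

Numerator: nΣxy − (Σx)(Σy) = 7·1250 − (66)(151) = -1216
Denominator: √[(nΣx²−(Σx)²)(nΣy²−(Σy)²)]
  nΣx²−(Σx)² = 7·826 − 4356 = 1426;  nΣy²−(Σy)² = 7·3703 − 22801 = 3120
  √(1426·3120) = √4449120 = 2109.2937
r = -1216 / 2109.2937 = -0.5765
t = r·√(n−2)/√(1−r²) = -0.5765·√5 / √(1−0.332352) = -1.289093 / 0.817097 = -1.578

-1.578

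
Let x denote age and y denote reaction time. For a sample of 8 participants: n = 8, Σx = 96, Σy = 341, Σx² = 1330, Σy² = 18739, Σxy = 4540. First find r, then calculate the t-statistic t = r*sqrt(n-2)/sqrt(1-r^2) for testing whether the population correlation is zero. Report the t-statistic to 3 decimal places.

1.483

Numerator: nΣxy − (Σx)(Σy) = 8·4540 − (96)(341) = 3584
Denominator: √[(nΣx²−(Σx)²)(nΣy²−(Σy)²)]
  nΣx²−(Σx)² = 8·1330 − 9216 = 1424;  nΣy²−(Σy)² = 8·18739 − 116281 = 33631
  √(1424·33631) = √47890544 = 6920.2994
r = 3584 / 6920.2994 = 0.5179
t = r·√(n−2)/√(1−r²) = 0.5179·√6 / √(1−0.268220) = 1.268591 / 0.855441 = 1.483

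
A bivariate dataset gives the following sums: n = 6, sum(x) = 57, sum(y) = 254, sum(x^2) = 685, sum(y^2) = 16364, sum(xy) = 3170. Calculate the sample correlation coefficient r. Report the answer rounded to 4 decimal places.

0.8436

S_xy = nΣxy − ΣxΣy = 6·3170 − 57·254 = 19020 − 14478 = 4542
S_xx = nΣx² − (Σx)² = 6·685 − 57² = 4110 − 3249 = 861
S_yy = nΣy² − (Σy)² = 6·16364 − 254² = 98184 − 64516 = 33668
r = S_xy / √(S_xx·S_yy) = 4542 / √(861·33668) = 4542 / √28988148 = 4542 / 5384.0643 = 0.8436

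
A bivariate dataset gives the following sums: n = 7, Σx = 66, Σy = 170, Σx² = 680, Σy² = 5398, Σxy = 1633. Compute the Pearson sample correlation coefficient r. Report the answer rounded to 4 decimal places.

S_xy = nΣxy − ΣxΣy = 7·1633 − 66·170 = 11431 − 11220 = 211
S_xx = nΣx² − (Σx)² = 7·680 − 66² = 4760 − 4356 = 404
S_yy = nΣy² − (Σy)² = 7·5398 − 170² = 37786 − 28900 = 8886
r = S_xy / √(S_xx·S_yy) = 211 / √(404·8886) = 211 / √3589944 = 211 / 1894.7148 = 0.1114

0.1114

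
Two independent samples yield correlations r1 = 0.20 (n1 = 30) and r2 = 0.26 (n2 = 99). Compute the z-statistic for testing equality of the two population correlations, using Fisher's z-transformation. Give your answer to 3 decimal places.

-0.291

Fisher z-transforms: z1 = atanh(0.20) = 0.202733, z2 = atanh(0.26) = 0.266108; difference d = -0.063375
Var(d) = 1/27 + 1/96 = 0.0370370 + 0.0104167 = 0.0474537
z = d/√Var(d) = -0.063375 / √0.0474537 = -0.063375 / 0.217839 = -0.291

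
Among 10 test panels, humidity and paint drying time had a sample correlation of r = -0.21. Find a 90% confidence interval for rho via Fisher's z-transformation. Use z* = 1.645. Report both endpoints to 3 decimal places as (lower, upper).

z_r = atanh(-0.21) = -0.213171;  SE = 1/√(n−3) = 1/√7 = 0.377964
z-limits: -0.213171 ± 1.645·0.377964 = -0.213171 ± 0.621751 = [-0.834922, 0.408580]
ρ-limits: (tanh -0.834922, tanh 0.408580) = (-0.683, 0.387)

(-0.683, 0.387)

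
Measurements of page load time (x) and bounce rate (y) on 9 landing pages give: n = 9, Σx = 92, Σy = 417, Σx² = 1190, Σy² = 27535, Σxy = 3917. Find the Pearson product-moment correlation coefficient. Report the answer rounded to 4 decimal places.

S_xy = nΣxy − ΣxΣy = 9·3917 − 92·417 = 35253 − 38364 = -3111
S_xx = nΣx² − (Σx)² = 9·1190 − 92² = 10710 − 8464 = 2246
S_yy = nΣy² − (Σy)² = 9·27535 − 417² = 247815 − 173889 = 73926
r = S_xy / √(S_xx·S_yy) = -3111 / √(2246·73926) = -3111 / √166037796 = -3111 / 12885.5654 = -0.2414

-0.2414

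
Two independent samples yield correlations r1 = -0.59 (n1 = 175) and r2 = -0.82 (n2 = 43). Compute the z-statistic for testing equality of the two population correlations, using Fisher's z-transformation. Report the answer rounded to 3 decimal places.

Fisher z-transforms: z1 = atanh(-0.59) = -0.677666, z2 = atanh(-0.82) = -1.156817; difference d = 0.479151
Var(d) = 1/172 + 1/40 = 0.0058140 + 0.0250000 = 0.0308140
z = d/√Var(d) = 0.479151 / √0.0308140 = 0.479151 / 0.175539 = 2.730

2.730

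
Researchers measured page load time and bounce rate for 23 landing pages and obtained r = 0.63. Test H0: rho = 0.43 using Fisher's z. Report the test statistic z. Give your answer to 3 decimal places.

Fisher z: atanh(0.63) = 0.741416, atanh(0.43) = 0.459897
z = (z_r − z_0)·√(n−3) = (0.741416 − 0.459897)·√20 = 0.281519 · 4.472136 = 1.259

1.259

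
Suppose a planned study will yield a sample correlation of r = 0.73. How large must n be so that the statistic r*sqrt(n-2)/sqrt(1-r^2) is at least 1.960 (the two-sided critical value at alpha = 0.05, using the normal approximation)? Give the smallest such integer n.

r√(n−2)/√(1−r²) ≥ 1.960  ⇔  n−2 ≥ (1.960)²·(1−r²)/r²
(1−r²)/r² = (1−0.5329)/0.5329 = 0.8765
n ≥ 2 + 3.8416·0.8765 = 2 + 3.3672 = 5.3672
⌈5.3672⌉ = 6

6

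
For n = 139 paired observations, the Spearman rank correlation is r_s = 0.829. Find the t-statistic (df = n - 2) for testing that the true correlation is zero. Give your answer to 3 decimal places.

17.350

t = r_s·√(n−2) / √(1−r_s²) with r_s = 0.829, n = 139
  = 0.829·√137 / √(1 − 0.687241)
  = 0.829·11.704700 / 0.559249
  = 9.703196 / 0.559249 = 17.350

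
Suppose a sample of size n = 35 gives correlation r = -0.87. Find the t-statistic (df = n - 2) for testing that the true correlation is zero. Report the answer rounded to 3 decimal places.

-10.136

1 − r² = 1 − 0.7569 = 0.2431;  √(1−r²) = 0.493052
√(n−2) = √33 = 5.744563
t = r·√(n−2)/√(1−r²) = -0.87 · 5.744563 / 0.493052 = -10.136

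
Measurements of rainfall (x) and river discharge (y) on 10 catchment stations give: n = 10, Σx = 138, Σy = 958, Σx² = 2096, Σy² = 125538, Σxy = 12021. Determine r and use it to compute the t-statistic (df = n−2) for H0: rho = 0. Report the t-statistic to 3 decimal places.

-1.513

S_xy = nΣxy − ΣxΣy = 10·12021 − 138·958 = 120210 − 132204 = -11994
S_xx = nΣx² − (Σx)² = 10·2096 − 138² = 20960 − 19044 = 1916
S_yy = nΣy² − (Σy)² = 10·125538 − 958² = 1255380 − 917764 = 337616
r = S_xy / √(S_xx·S_yy) = -11994 / √(1916·337616) = -11994 / √646872256 = -11994 / 25433.6835 = -0.4716
t = r·√(n−2)/√(1−r²) = -0.4716·√8 / √(1−0.222407) = -1.333886 / 0.881812 = -1.513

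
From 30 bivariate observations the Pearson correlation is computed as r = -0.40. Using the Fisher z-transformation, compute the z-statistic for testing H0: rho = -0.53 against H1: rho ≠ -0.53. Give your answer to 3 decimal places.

0.865

z_r = atanh(-0.40) = -0.423649,  z_0 = atanh(-0.53) = -0.590145
SE = 1/√(n−3) = 1/√27 = 0.192450
z = (z_r − z_0)/SE = (-0.423649 − (-0.590145)) / 0.192450 = 0.166496 / 0.192450 = 0.865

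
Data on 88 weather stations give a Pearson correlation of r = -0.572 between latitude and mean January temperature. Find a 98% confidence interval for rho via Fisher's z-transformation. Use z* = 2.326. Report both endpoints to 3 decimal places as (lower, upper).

z_r = atanh(-0.572) = -0.650490;  SE = 1/√(n−3) = 1/√85 = 0.108465
z-limits: -0.650490 ± 2.326·0.108465 = -0.650490 ± 0.252290 = [-0.902780, -0.398200]
ρ-limits: (tanh -0.902780, tanh -0.398200) = (-0.718, -0.378)

(-0.718, -0.378)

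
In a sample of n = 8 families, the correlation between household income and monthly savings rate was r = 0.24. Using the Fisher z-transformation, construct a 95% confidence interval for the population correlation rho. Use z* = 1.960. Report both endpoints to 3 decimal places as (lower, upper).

z_r = atanh(0.24) = 0.244774;  SE = 1/√(n−3) = 1/√5 = 0.447214
z-limits: 0.244774 ± 1.960·0.447214 = 0.244774 ± 0.876539 = [-0.631765, 1.121313]
ρ-limits: (tanh -0.631765, tanh 1.121313) = (-0.559, 0.808)

(-0.559, 0.808)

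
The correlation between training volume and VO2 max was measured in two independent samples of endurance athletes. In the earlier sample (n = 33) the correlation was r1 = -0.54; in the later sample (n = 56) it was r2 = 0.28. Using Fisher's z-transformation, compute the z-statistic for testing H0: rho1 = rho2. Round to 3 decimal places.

z1 = atanh(-0.54) = -0.604156,  z2 = atanh(0.28) = 0.287682
SE = √(1/(n1−3) + 1/(n2−3)) = √(1/30 + 1/53) = √(0.0333333 + 0.0188679) = √0.0522012 = 0.228476
z = (z1 − z2)/SE = (-0.604156 − 0.287682) / 0.228476 = -0.891838 / 0.228476 = -3.903

-3.903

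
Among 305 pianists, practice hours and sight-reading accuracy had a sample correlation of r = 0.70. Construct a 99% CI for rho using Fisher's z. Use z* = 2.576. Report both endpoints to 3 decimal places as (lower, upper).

Fisher z: z_r = atanh(r) = ½·ln((1+0.70)/(1−0.70)) = 0.867301
SE(z) = 1/√(n−3) = 1/√302 = 0.057544
99% ⇒ z* = 2.576; margin = 2.576·0.057544 = 0.148233
CI on z-scale: (0.719068, 1.015534)
Back-transform: tanh(0.719068) = 0.616332, tanh(1.015534) = 0.768041

(0.616, 0.768)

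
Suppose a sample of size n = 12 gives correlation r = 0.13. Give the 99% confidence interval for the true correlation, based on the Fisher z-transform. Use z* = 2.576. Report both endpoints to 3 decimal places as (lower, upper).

z_r = atanh(0.13) = 0.130740;  SE = 1/√(n−3) = 1/√9 = 0.333333
z-limits: 0.130740 ± 2.576·0.333333 = 0.130740 ± 0.858666 = [-0.727926, 0.989406]
ρ-limits: (tanh -0.727926, tanh 0.989406) = (-0.622, 0.757)

(-0.622, 0.757)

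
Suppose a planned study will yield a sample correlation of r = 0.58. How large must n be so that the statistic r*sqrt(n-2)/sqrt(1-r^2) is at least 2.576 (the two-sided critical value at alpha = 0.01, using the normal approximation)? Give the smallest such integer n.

r√(n−2)/√(1−r²) ≥ 2.576  ⇔  n−2 ≥ (2.576)²·(1−r²)/r²
(1−r²)/r² = (1−0.3364)/0.3364 = 1.9727
n ≥ 2 + 6.635776·1.9727 = 2 + 13.0904 = 15.0904
⌈15.0904⌉ = 16

16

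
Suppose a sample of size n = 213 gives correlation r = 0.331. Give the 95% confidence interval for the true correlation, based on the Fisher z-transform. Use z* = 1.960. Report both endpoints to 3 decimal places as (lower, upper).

z_r = atanh(0.331) = 0.343951;  SE = 1/√(n−3) = 1/√210 = 0.069007
z-limits: 0.343951 ± 1.960·0.069007 = 0.343951 ± 0.135254 = [0.208697, 0.479205]
ρ-limits: (tanh 0.208697, tanh 0.479205) = (0.206, 0.446)

(0.206, 0.446)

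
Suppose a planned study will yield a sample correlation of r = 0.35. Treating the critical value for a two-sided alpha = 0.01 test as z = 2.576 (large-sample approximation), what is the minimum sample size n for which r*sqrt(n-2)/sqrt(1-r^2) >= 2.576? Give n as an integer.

Need r·√(n−2)/√(1−r²) ≥ 2.576
√(n−2) ≥ 2.576·√(1−0.1225) / 0.35 = 2.576·0.936750 / 0.35 = 6.8945
n−2 ≥ 47.5341  ⇒  n ≥ 49.5341
Smallest integer n = 50

50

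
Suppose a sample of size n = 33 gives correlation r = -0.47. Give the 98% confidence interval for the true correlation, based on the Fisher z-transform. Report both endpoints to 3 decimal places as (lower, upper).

z_r = atanh(-0.47) = -0.510070;  SE = 1/√(n−3) = 1/√30 = 0.182574
z-limits: -0.510070 ± 2.326·0.182574 = -0.510070 ± 0.424667 = [-0.934737, -0.085403]
ρ-limits: (tanh -0.934737, tanh -0.085403) = (-0.733, -0.085)

(-0.733, -0.085)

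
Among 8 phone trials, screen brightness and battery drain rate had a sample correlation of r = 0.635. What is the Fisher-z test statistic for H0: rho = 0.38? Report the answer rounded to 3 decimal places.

0.782

Fisher z: atanh(0.635) = 0.749750, atanh(0.38) = 0.400060
z = (z_r − z_0)·√(n−3) = (0.749750 − 0.400060)·√5 = 0.349690 · 2.236068 = 0.782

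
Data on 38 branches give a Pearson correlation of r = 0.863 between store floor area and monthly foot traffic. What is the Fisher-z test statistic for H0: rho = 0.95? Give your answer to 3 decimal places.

-3.117

Fisher z: atanh(0.863) = 1.304981, atanh(0.95) = 1.831781
z = (z_r − z_0)·√(n−3) = (1.304981 − 1.831781)·√35 = -0.526800 · 5.916080 = -3.117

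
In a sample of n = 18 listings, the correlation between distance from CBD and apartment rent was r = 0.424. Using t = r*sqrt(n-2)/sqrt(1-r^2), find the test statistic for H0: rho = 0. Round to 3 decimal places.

t = r·√(n−2) / √(1−r²) with r = 0.424, n = 18
  = 0.424·√16 / √(1 − 0.179776)
  = 0.424·4.000000 / 0.905662
  = 1.696000 / 0.905662 = 1.873

1.873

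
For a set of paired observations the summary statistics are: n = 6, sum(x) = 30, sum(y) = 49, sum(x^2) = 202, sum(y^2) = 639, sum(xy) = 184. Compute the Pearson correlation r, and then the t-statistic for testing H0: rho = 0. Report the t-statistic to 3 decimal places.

-1.308

Numerator: nΣxy − (Σx)(Σy) = 6·184 − (30)(49) = -366
Denominator: √[(nΣx²−(Σx)²)(nΣy²−(Σy)²)]
  nΣx²−(Σx)² = 6·202 − 900 = 312;  nΣy²−(Σy)² = 6·639 − 2401 = 1433
  √(312·1433) = √447096 = 668.6524
r = -366 / 668.6524 = -0.5474
t = r·√(n−2)/√(1−r²) = -0.5474·√4 / √(1−0.299647) = -1.094800 / 0.836871 = -1.308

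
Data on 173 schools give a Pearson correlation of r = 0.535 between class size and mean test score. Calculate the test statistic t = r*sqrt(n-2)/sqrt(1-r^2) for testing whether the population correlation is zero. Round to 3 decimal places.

8.281

1 − r² = 1 − 0.286225 = 0.713775;  √(1−r²) = 0.844852
√(n−2) = √171 = 13.076697
t = r·√(n−2)/√(1−r²) = 0.535 · 13.076697 / 0.844852 = 8.281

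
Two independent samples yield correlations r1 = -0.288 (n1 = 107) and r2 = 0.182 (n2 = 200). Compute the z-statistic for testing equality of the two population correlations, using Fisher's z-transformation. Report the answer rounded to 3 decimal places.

Fisher z-transforms: z1 = atanh(-0.288) = -0.296384, z2 = atanh(0.182) = 0.184050; difference d = -0.480434
Var(d) = 1/104 + 1/197 = 0.0096154 + 0.0050761 = 0.0146915
z = d/√Var(d) = -0.480434 / √0.0146915 = -0.480434 / 0.121208 = -3.964

-3.964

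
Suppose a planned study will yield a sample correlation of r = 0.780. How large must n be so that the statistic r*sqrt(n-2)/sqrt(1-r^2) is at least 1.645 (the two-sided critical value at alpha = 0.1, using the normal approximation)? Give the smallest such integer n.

Need r·√(n−2)/√(1−r²) ≥ 1.645
√(n−2) ≥ 1.645·√(1−0.608400) / 0.780 = 1.645·0.625780 / 0.780 = 1.3198
n−2 ≥ 1.7419  ⇒  n ≥ 3.7419
Smallest integer n = 4

4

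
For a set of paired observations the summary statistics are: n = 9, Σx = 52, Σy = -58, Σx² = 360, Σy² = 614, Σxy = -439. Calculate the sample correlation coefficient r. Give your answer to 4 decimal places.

-0.8686

S_xy = nΣxy − ΣxΣy = 9·(-439) − 52·(-58) = -3951 − (-3016) = -935
S_xx = nΣx² − (Σx)² = 9·360 − 52² = 3240 − 2704 = 536
S_yy = nΣy² − (Σy)² = 9·614 − (-58)² = 5526 − 3364 = 2162
r = S_xy / √(S_xx·S_yy) = -935 / √(536·2162) = -935 / √1158832 = -935 / 1076.4906 = -0.8686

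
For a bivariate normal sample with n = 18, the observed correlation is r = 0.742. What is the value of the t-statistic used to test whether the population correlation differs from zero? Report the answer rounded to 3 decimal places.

1 − r² = 1 − 0.550564 = 0.449436;  √(1−r²) = 0.670400
√(n−2) = √16 = 4.000000
t = r·√(n−2)/√(1−r²) = 0.742 · 4.000000 / 0.670400 = 4.427

4.427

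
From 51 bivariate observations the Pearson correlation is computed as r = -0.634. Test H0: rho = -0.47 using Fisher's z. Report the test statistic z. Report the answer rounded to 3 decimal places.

z_r = atanh(-0.634) = -0.748076,  z_0 = atanh(-0.47) = -0.510070
SE = 1/√(n−3) = 1/√48 = 0.144338
z = (z_r − z_0)/SE = (-0.748076 − (-0.510070)) / 0.144338 = -0.238006 / 0.144338 = -1.649

-1.649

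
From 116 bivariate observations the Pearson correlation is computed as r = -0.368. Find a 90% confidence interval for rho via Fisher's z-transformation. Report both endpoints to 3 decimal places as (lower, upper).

z_r = atanh(-0.368) = -0.386108;  SE = 1/√(n−3) = 1/√113 = 0.094072
z-limits: -0.386108 ± 1.645·0.094072 = -0.386108 ± 0.154748 = [-0.540856, -0.231360]
ρ-limits: (tanh -0.540856, tanh -0.231360) = (-0.494, -0.227)

(-0.494, -0.227)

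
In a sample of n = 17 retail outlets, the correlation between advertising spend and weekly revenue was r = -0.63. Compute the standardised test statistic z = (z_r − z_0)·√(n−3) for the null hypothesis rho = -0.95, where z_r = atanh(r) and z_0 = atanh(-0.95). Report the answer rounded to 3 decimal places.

Fisher z: atanh(-0.63) = -0.741416, atanh(-0.95) = -1.831781
z = (z_r − z_0)·√(n−3) = (-0.741416 − (-1.831781))·√14 = 1.090365 · 3.741657 = 4.080

4.080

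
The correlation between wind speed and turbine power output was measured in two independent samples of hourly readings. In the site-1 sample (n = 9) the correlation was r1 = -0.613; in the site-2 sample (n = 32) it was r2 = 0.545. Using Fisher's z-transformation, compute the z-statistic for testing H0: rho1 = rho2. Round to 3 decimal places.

-2.954

Fisher z-transforms: z1 = atanh(-0.613) = -0.713713, z2 = atanh(0.545) = 0.611241; difference d = -1.324954
Var(d) = 1/6 + 1/29 = 0.1666667 + 0.0344828 = 0.2011495
z = d/√Var(d) = -1.324954 / √0.2011495 = -1.324954 / 0.448497 = -2.954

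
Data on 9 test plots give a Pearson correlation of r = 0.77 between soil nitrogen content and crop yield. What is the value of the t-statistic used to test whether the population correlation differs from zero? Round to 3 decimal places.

1 − r² = 1 − 0.5929 = 0.4071;  √(1−r²) = 0.638044
√(n−2) = √7 = 2.645751
t = r·√(n−2)/√(1−r²) = 0.77 · 2.645751 / 0.638044 = 3.193

3.193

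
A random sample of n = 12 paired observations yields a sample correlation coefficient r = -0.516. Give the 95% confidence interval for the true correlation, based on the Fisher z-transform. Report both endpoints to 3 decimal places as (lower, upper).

(-0.841, 0.082)

z_r = atanh(-0.516) = -0.570873;  SE = 1/√(n−3) = 1/√9 = 0.333333
z-limits: -0.570873 ± 1.960·0.333333 = -0.570873 ± 0.653333 = [-1.224206, 0.082460]
ρ-limits: (tanh -1.224206, tanh 0.082460) = (-0.841, 0.082)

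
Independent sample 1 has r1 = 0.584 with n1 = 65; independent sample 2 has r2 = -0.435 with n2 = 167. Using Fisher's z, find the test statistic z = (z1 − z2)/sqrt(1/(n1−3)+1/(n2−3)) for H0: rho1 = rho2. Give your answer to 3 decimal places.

7.610

z1 = atanh(0.584) = 0.668512,  z2 = atanh(-0.435) = -0.466047
SE = √(1/(n1−3) + 1/(n2−3)) = √(1/62 + 1/164) = √(0.0161290 + 0.0060976) = √0.0222266 = 0.149086
z = (z1 − z2)/SE = (0.668512 − (-0.466047)) / 0.149086 = 1.134559 / 0.149086 = 7.610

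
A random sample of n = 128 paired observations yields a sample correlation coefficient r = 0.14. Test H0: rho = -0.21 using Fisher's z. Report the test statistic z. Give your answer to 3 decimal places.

3.959

z_r = atanh(0.14) = 0.140926,  z_0 = atanh(-0.21) = -0.213171
SE = 1/√(n−3) = 1/√125 = 0.089443
z = (z_r − z_0)/SE = (0.140926 − (-0.213171)) / 0.089443 = 0.354097 / 0.089443 = 3.959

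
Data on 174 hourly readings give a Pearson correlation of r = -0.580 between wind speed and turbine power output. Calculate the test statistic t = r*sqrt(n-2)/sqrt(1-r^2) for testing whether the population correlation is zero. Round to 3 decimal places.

-9.338

t = r·√(n−2) / √(1−r²) with r = -0.580, n = 174
  = -0.580·√172 / √(1 − 0.336400)
  = -0.580·13.114877 / 0.814616
  = -7.606629 / 0.814616 = -9.338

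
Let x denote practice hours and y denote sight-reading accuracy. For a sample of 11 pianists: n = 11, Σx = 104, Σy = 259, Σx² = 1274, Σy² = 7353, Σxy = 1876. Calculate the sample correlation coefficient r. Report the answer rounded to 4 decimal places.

Numerator: nΣxy − (Σx)(Σy) = 11·1876 − (104)(259) = -6300
Denominator: √[(nΣx²−(Σx)²)(nΣy²−(Σy)²)]
  nΣx²−(Σx)² = 11·1274 − 10816 = 3198;  nΣy²−(Σy)² = 11·7353 − 67081 = 13802
  √(3198·13802) = √44138796 = 6643.7035
r = -6300 / 6643.7035 = -0.9483

-0.9483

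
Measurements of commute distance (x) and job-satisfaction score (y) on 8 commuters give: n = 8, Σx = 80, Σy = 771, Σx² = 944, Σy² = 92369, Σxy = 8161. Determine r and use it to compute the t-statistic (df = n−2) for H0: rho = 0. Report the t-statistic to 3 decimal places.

0.713

S_xy = nΣxy − ΣxΣy = 8·8161 − 80·771 = 65288 − 61680 = 3608
S_xx = nΣx² − (Σx)² = 8·944 − 80² = 7552 − 6400 = 1152
S_yy = nΣy² − (Σy)² = 8·92369 − 771² = 738952 − 594441 = 144511
r = S_xy / √(S_xx·S_yy) = 3608 / √(1152·144511) = 3608 / √166476672 = 3608 / 12902.5839 = 0.2796
t = r·√(n−2)/√(1−r²) = 0.2796·√6 / √(1−0.078176) = 0.684877 / 0.960117 = 0.713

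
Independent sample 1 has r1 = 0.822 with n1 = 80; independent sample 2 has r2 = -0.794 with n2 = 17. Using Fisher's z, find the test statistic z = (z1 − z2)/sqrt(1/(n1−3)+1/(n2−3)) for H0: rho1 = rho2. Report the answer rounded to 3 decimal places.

7.727

z1 = atanh(0.822) = 1.162953,  z2 = atanh(-0.794) = -1.082163
SE = √(1/(n1−3) + 1/(n2−3)) = √(1/77 + 1/14) = √(0.0129870 + 0.0714286) = √0.0844156 = 0.290544
z = (z1 − z2)/SE = (1.162953 − (-1.082163)) / 0.290544 = 2.245116 / 0.290544 = 7.727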